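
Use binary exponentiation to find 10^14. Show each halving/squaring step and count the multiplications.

Computing 10^14 by squaring (build up from 10^1; each line after the first costs one multiplication):

10^1 = 10
10^2 = (10^1)^2 = 10^2 = 100
10^3 = 10 * 10^2 = 10 * 100 = 1000
10^6 = (10^3)^2 = 1000^2 = 1000000
10^7 = 10 * 10^6 = 10 * 1000000 = 10000000
10^14 = (10^7)^2 = 10000000^2 = 100000000000000

Result: 100000000000000
Multiplications needed: 5 (5 lines after 10^1)

10^14 = 100000000000000. Using exponentiation by squaring, this requires 5 multiplications. The key idea: if the exponent is even, square the half-power; if odd, multiply by the base once.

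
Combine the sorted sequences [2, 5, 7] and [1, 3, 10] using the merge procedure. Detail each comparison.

Merging process:

Compare 2 vs 1: take 1 from right. Merged: [1]
Compare 2 vs 3: take 2 from left. Merged: [1, 2]
Compare 5 vs 3: take 3 from right. Merged: [1, 2, 3]
Compare 5 vs 10: take 5 from left. Merged: [1, 2, 3, 5]
Compare 7 vs 10: take 7 from left. Merged: [1, 2, 3, 5, 7]
Append remaining from right: [10]. Merged: [1, 2, 3, 5, 7, 10]

Final merged array: [1, 2, 3, 5, 7, 10]
Total comparisons: 5

The merged array is [1, 2, 3, 5, 7, 10], requiring 5 comparisons. The merge step runs in O(n) time where n is the total number of elements.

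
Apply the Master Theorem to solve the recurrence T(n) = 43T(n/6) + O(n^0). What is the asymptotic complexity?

Master Theorem for T(n) = 43T(n/6) + O(n^0):

a = 43, b = 6, c = 0
log_b(a) = log_6(43) = 2.0992

Case 1: c = 0 < log_6(43) = 2.0992
T(n) = O(n^(log_6 43))

For T(n) = 43T(n/6) + O(n^0): log_6(43) = 2.0992. This is Case 1 of the Master Theorem (c < log_b(a), work dominated by leaves), giving O(n^(log_6 43)).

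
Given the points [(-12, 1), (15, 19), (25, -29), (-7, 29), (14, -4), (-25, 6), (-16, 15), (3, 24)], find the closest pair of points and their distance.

Computing all pairwise distances among 8 points:

d((-12, 1), (15, 19)) = 32.45
d((-12, 1), (25, -29)) = 47.634
d((-12, 1), (-7, 29)) = 28.4429
d((-12, 1), (14, -4)) = 26.4764
d((-12, 1), (-25, 6)) = 13.9284
d((-12, 1), (-16, 15)) = 14.5602
d((-12, 1), (3, 24)) = 27.4591
d((15, 19), (25, -29)) = 49.0306
d((15, 19), (-7, 29)) = 24.1661
d((15, 19), (14, -4)) = 23.0217
d((15, 19), (-25, 6)) = 42.0595
d((15, 19), (-16, 15)) = 31.257
d((15, 19), (3, 24)) = 13.0
d((25, -29), (-7, 29)) = 66.242
d((25, -29), (14, -4)) = 27.313
d((25, -29), (-25, 6)) = 61.0328
d((25, -29), (-16, 15)) = 60.1415
d((25, -29), (3, 24)) = 57.3847
d((-7, 29), (14, -4)) = 39.1152
d((-7, 29), (-25, 6)) = 29.2062
d((-7, 29), (-16, 15)) = 16.6433
d((-7, 29), (3, 24)) = 11.1803 <-- minimum
d((14, -4), (-25, 6)) = 40.2616
d((14, -4), (-16, 15)) = 35.5106
d((14, -4), (3, 24)) = 30.0832
d((-25, 6), (-16, 15)) = 12.7279
d((-25, 6), (3, 24)) = 33.2866
d((-16, 15), (3, 24)) = 21.0238

Closest pair: (-7, 29) and (3, 24) with distance 11.1803

The closest pair is (-7, 29) and (3, 24) with Euclidean distance 11.1803. For 8 points, brute-force pairwise comparison is shown above. For large n, the divide-and-conquer algorithm (sort by x, recurse on halves, check the dividing strip) achieves O(n log n).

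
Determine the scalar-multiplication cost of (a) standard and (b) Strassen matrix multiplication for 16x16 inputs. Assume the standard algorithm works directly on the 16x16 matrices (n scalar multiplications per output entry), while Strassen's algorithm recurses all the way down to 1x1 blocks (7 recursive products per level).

Matrix multiplication for 16x16 matrices:

Standard algorithm: 16^3 = 4096 multiplications
Strassen's algorithm: 7^(log2(16)) = 7^4 = 2401 multiplications
Savings: 4096 - 2401 = 1695 multiplications

Standard: 4096 multiplications (16^3). Strassen: 2401 multiplications (7^4). Strassen reduces 8 recursive multiplications to 7 at each level.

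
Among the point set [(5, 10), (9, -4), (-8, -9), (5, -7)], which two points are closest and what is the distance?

Computing all pairwise distances among 4 points:

d((5, 10), (9, -4)) = 14.5602
d((5, 10), (-8, -9)) = 23.0217
d((5, 10), (5, -7)) = 17.0
d((9, -4), (-8, -9)) = 17.72
d((9, -4), (5, -7)) = 5.0 <-- minimum
d((-8, -9), (5, -7)) = 13.1529

Closest pair: (9, -4) and (5, -7) with distance 5.0

The closest pair is (9, -4) and (5, -7) with Euclidean distance 5.0. For 4 points, brute-force pairwise comparison is shown above. For large n, the divide-and-conquer algorithm (sort by x, recurse on halves, check the dividing strip) achieves O(n log n).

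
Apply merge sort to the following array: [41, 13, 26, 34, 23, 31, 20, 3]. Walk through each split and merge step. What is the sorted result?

Merge sort trace:

Split: [41, 13, 26, 34, 23, 31, 20, 3] -> [41, 13, 26, 34] and [23, 31, 20, 3]
  Split: [41, 13, 26, 34] -> [41, 13] and [26, 34]
    Split: [41, 13] -> [41] and [13]
    Merge: [41] + [13] -> [13, 41]
    Split: [26, 34] -> [26] and [34]
    Merge: [26] + [34] -> [26, 34]
  Merge: [13, 41] + [26, 34] -> [13, 26, 34, 41]
  Split: [23, 31, 20, 3] -> [23, 31] and [20, 3]
    Split: [23, 31] -> [23] and [31]
    Merge: [23] + [31] -> [23, 31]
    Split: [20, 3] -> [20] and [3]
    Merge: [20] + [3] -> [3, 20]
  Merge: [23, 31] + [3, 20] -> [3, 20, 23, 31]
Merge: [13, 26, 34, 41] + [3, 20, 23, 31] -> [3, 13, 20, 23, 26, 31, 34, 41]

Final sorted array: [3, 13, 20, 23, 26, 31, 34, 41]

The merge sort proceeds by recursively splitting the array and merging sorted halves.
After all merges, the sorted array is [3, 13, 20, 23, 26, 31, 34, 41].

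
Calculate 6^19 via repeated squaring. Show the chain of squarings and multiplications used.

Computing 6^19 by squaring (build up from 6^1; each line after the first costs one multiplication):

6^1 = 6
6^2 = (6^1)^2 = 6^2 = 36
6^4 = (6^2)^2 = 36^2 = 1296
6^8 = (6^4)^2 = 1296^2 = 1679616
6^9 = 6 * 6^8 = 6 * 1679616 = 10077696
6^18 = (6^9)^2 = 10077696^2 = 101559956668416
6^19 = 6 * 6^18 = 6 * 101559956668416 = 609359740010496

Result: 609359740010496
Multiplications needed: 6 (6 lines after 6^1)

6^19 = 609359740010496. Using exponentiation by squaring, this requires 6 multiplications. The key idea: if the exponent is even, square the half-power; if odd, multiply by the base once.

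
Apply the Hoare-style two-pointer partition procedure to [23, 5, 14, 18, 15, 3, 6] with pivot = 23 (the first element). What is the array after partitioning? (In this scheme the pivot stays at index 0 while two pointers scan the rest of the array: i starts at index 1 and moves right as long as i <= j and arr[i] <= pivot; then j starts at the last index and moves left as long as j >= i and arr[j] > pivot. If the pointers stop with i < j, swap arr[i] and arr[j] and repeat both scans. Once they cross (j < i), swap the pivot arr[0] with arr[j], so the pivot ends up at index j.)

Hoare-style two-pointer partition with pivot = 23:

Initial array: [23, 5, 14, 18, 15, 3, 6]

Pointers start at i = 1, j = 6.
i ends at 7, j ends at 6: the pointers have crossed (j < i), so scanning stops.

Swap pivot arr[0] with arr[6] to place pivot at position 6: [6, 5, 14, 18, 15, 3, 23]
Pivot position: 6

After partitioning with pivot 23, the array becomes [6, 5, 14, 18, 15, 3, 23]. The pivot is placed at index 6. All elements to the left of the pivot are <= 23, and all elements to the right are > 23.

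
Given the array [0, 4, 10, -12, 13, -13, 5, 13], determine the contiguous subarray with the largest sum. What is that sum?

Using Kadane's algorithm on [0, 4, 10, -12, 13, -13, 5, 13]:

Scanning through the array:
Position 1 (value 4): max_ending_here = 4, max_so_far = 4
Position 2 (value 10): max_ending_here = 14, max_so_far = 14
Position 3 (value -12): max_ending_here = 2, max_so_far = 14
Position 4 (value 13): max_ending_here = 15, max_so_far = 15
Position 5 (value -13): max_ending_here = 2, max_so_far = 15
Position 6 (value 5): max_ending_here = 7, max_so_far = 15
Position 7 (value 13): max_ending_here = 20, max_so_far = 20

Maximum subarray: [0, 4, 10, -12, 13, -13, 5, 13]
Maximum sum: 20

The maximum subarray is [0, 4, 10, -12, 13, -13, 5, 13] with sum 20. This subarray runs from index 0 to index 7.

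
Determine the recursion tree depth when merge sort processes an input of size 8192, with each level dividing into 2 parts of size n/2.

For divide and conquer with division factor 2:

Problem sizes at each level:
Level 0: 8192
Level 1: 4096
Level 2: 2048
Level 3: 1024
Level 4: 512
Level 5: 256
Level 6: 128
Level 7: 64
Level 8: 32
Level 9: 16
Level 10: 8
Level 11: 4
Level 12: 2
Level 13: 1

The root is level 0 and the size-1 base case is level 13 (the tree spans levels 0 through 13, i.e. 14 levels counting the root), so the depth is the number of divisions: log_2(8192) = 13

The recursion tree depth is log_2(8192) = 13. At each level, the problem size is divided by 2, so it takes 13 divisions to reduce to a base case of size 1. The algorithm makes 2 recursive calls at each level.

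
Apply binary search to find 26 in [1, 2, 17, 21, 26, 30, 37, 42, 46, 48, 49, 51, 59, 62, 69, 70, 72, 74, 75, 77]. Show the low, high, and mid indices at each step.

Binary search for 26 in [1, 2, 17, 21, 26, 30, 37, 42, 46, 48, 49, 51, 59, 62, 69, 70, 72, 74, 75, 77]:

lo=0, hi=19, mid=9, arr[mid]=48 -> 48 > 26, search left half
lo=0, hi=8, mid=4, arr[mid]=26 -> Found target at index 4!

Binary search finds 26 at index 4 after 2 comparisons. The search repeatedly halves the search space by comparing with the middle element.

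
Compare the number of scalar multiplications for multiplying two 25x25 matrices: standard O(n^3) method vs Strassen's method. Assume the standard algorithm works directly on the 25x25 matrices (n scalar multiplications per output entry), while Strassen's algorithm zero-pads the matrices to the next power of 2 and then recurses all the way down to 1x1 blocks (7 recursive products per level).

Matrix multiplication for 25x25 matrices:

Strassen's algorithm requires power-of-2 dimensions. Pad 25x25 to 32x32 (next power of 2).

Standard algorithm: 25^3 = 15625 multiplications
Strassen's algorithm: 7^(log2(32)) = 7^5 = 16807 multiplications
Difference: 15625 - 16807 = -1182 (Strassen uses MORE here due to padding overhead — for small or just-over-power-of-2 n, padding can outweigh the per-level savings)

Standard: 15625 multiplications (25^3). Strassen: 16807 multiplications (7^5, after padding to 32x32). Strassen reduces 8 recursive multiplications to 7 at each level.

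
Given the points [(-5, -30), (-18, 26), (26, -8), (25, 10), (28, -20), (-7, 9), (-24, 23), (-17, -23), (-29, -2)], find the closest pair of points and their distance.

Computing all pairwise distances among 9 points:

d((-5, -30), (-18, 26)) = 57.4891
d((-5, -30), (26, -8)) = 38.0132
d((-5, -30), (25, 10)) = 50.0
d((-5, -30), (28, -20)) = 34.4819
d((-5, -30), (-7, 9)) = 39.0512
d((-5, -30), (-24, 23)) = 56.3028
d((-5, -30), (-17, -23)) = 13.8924
d((-5, -30), (-29, -2)) = 36.8782
d((-18, 26), (26, -8)) = 55.6058
d((-18, 26), (25, 10)) = 45.8803
d((-18, 26), (28, -20)) = 65.0538
d((-18, 26), (-7, 9)) = 20.2485
d((-18, 26), (-24, 23)) = 6.7082 <-- minimum
d((-18, 26), (-17, -23)) = 49.0102
d((-18, 26), (-29, -2)) = 30.0832
d((26, -8), (25, 10)) = 18.0278
d((26, -8), (28, -20)) = 12.1655
d((26, -8), (-7, 9)) = 37.1214
d((26, -8), (-24, 23)) = 58.8303
d((26, -8), (-17, -23)) = 45.5412
d((26, -8), (-29, -2)) = 55.3263
d((25, 10), (28, -20)) = 30.1496
d((25, 10), (-7, 9)) = 32.0156
d((25, 10), (-24, 23)) = 50.6952
d((25, 10), (-17, -23)) = 53.4135
d((25, 10), (-29, -2)) = 55.3173
d((28, -20), (-7, 9)) = 45.4533
d((28, -20), (-24, 23)) = 67.4759
d((28, -20), (-17, -23)) = 45.0999
d((28, -20), (-29, -2)) = 59.7746
d((-7, 9), (-24, 23)) = 22.0227
d((-7, 9), (-17, -23)) = 33.5261
d((-7, 9), (-29, -2)) = 24.5967
d((-24, 23), (-17, -23)) = 46.5296
d((-24, 23), (-29, -2)) = 25.4951
d((-17, -23), (-29, -2)) = 24.1868

Closest pair: (-18, 26) and (-24, 23) with distance 6.7082

The closest pair is (-18, 26) and (-24, 23) with Euclidean distance 6.7082. For 9 points, brute-force pairwise comparison is shown above. For large n, the divide-and-conquer algorithm (sort by x, recurse on halves, check the dividing strip) achieves O(n log n).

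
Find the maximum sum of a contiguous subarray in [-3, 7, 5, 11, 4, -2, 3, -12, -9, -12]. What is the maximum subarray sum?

Using Kadane's algorithm on [-3, 7, 5, 11, 4, -2, 3, -12, -9, -12]:

Scanning through the array:
Position 1 (value 7): max_ending_here = 7, max_so_far = 7
Position 2 (value 5): max_ending_here = 12, max_so_far = 12
Position 3 (value 11): max_ending_here = 23, max_so_far = 23
Position 4 (value 4): max_ending_here = 27, max_so_far = 27
Position 5 (value -2): max_ending_here = 25, max_so_far = 27
Position 6 (value 3): max_ending_here = 28, max_so_far = 28
Position 7 (value -12): max_ending_here = 16, max_so_far = 28
Position 8 (value -9): max_ending_here = 7, max_so_far = 28
Position 9 (value -12): max_ending_here = -5, max_so_far = 28

Maximum subarray: [7, 5, 11, 4, -2, 3]
Maximum sum: 28

The maximum subarray is [7, 5, 11, 4, -2, 3] with sum 28. This subarray runs from index 1 to index 6.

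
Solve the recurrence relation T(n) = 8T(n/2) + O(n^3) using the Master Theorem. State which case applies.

Master Theorem for T(n) = 8T(n/2) + O(n^3):

a = 8, b = 2, c = 3
log_b(a) = log_2(8) = 3.0000

Case 2: c = 3 = log_2(8) = 3.0000
T(n) = O(n^3 log n) = O(n^3 log n)

For T(n) = 8T(n/2) + O(n^3): log_2(8) = 3.0000. This is Case 2 of the Master Theorem (c = log_b(a), equal work at all levels), giving O(n^3 log n).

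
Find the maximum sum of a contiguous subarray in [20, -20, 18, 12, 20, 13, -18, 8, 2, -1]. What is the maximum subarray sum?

Using Kadane's algorithm on [20, -20, 18, 12, 20, 13, -18, 8, 2, -1]:

Scanning through the array:
Position 1 (value -20): max_ending_here = 0, max_so_far = 20
Position 2 (value 18): max_ending_here = 18, max_so_far = 20
Position 3 (value 12): max_ending_here = 30, max_so_far = 30
Position 4 (value 20): max_ending_here = 50, max_so_far = 50
Position 5 (value 13): max_ending_here = 63, max_so_far = 63
Position 6 (value -18): max_ending_here = 45, max_so_far = 63
Position 7 (value 8): max_ending_here = 53, max_so_far = 63
Position 8 (value 2): max_ending_here = 55, max_so_far = 63
Position 9 (value -1): max_ending_here = 54, max_so_far = 63

Maximum subarray: [20, -20, 18, 12, 20, 13]
Maximum sum: 63

The maximum subarray is [20, -20, 18, 12, 20, 13] with sum 63. This subarray runs from index 0 to index 5.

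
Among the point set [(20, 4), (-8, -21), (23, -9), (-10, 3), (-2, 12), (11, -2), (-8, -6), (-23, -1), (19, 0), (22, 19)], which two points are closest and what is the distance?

Computing all pairwise distances among 10 points:

d((20, 4), (-8, -21)) = 37.5366
d((20, 4), (23, -9)) = 13.3417
d((20, 4), (-10, 3)) = 30.0167
d((20, 4), (-2, 12)) = 23.4094
d((20, 4), (11, -2)) = 10.8167
d((20, 4), (-8, -6)) = 29.7321
d((20, 4), (-23, -1)) = 43.2897
d((20, 4), (19, 0)) = 4.1231 <-- minimum
d((20, 4), (22, 19)) = 15.1327
d((-8, -21), (23, -9)) = 33.2415
d((-8, -21), (-10, 3)) = 24.0832
d((-8, -21), (-2, 12)) = 33.541
d((-8, -21), (11, -2)) = 26.8701
d((-8, -21), (-8, -6)) = 15.0
d((-8, -21), (-23, -1)) = 25.0
d((-8, -21), (19, 0)) = 34.2053
d((-8, -21), (22, 19)) = 50.0
d((23, -9), (-10, 3)) = 35.1141
d((23, -9), (-2, 12)) = 32.6497
d((23, -9), (11, -2)) = 13.8924
d((23, -9), (-8, -6)) = 31.1448
d((23, -9), (-23, -1)) = 46.6905
d((23, -9), (19, 0)) = 9.8489
d((23, -9), (22, 19)) = 28.0179
d((-10, 3), (-2, 12)) = 12.0416
d((-10, 3), (11, -2)) = 21.587
d((-10, 3), (-8, -6)) = 9.2195
d((-10, 3), (-23, -1)) = 13.6015
d((-10, 3), (19, 0)) = 29.1548
d((-10, 3), (22, 19)) = 35.7771
d((-2, 12), (11, -2)) = 19.105
d((-2, 12), (-8, -6)) = 18.9737
d((-2, 12), (-23, -1)) = 24.6982
d((-2, 12), (19, 0)) = 24.1868
d((-2, 12), (22, 19)) = 25.0
d((11, -2), (-8, -6)) = 19.4165
d((11, -2), (-23, -1)) = 34.0147
d((11, -2), (19, 0)) = 8.2462
d((11, -2), (22, 19)) = 23.7065
d((-8, -6), (-23, -1)) = 15.8114
d((-8, -6), (19, 0)) = 27.6586
d((-8, -6), (22, 19)) = 39.0512
d((-23, -1), (19, 0)) = 42.0119
d((-23, -1), (22, 19)) = 49.2443
d((19, 0), (22, 19)) = 19.2354

Closest pair: (20, 4) and (19, 0) with distance 4.1231

The closest pair is (20, 4) and (19, 0) with Euclidean distance 4.1231. For 10 points, brute-force pairwise comparison is shown above. For large n, the divide-and-conquer algorithm (sort by x, recurse on halves, check the dividing strip) achieves O(n log n).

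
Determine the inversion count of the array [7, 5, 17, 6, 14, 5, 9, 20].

Finding inversions in [7, 5, 17, 6, 14, 5, 9, 20]:

(0, 1): arr[0]=7 > arr[1]=5
(0, 3): arr[0]=7 > arr[3]=6
(0, 5): arr[0]=7 > arr[5]=5
(2, 3): arr[2]=17 > arr[3]=6
(2, 4): arr[2]=17 > arr[4]=14
(2, 5): arr[2]=17 > arr[5]=5
(2, 6): arr[2]=17 > arr[6]=9
(3, 5): arr[3]=6 > arr[5]=5
(4, 5): arr[4]=14 > arr[5]=5
(4, 6): arr[4]=14 > arr[6]=9

Total inversions: 10

The array has 10 inversion(s): (0,1), (0,3), (0,5), (2,3), (2,4), (2,5), (2,6), (3,5), (4,5), (4,6). Each pair (i,j) satisfies i < j and arr[i] > arr[j].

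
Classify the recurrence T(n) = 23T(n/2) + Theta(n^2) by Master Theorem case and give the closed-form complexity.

Master Theorem for T(n) = 23T(n/2) + O(n^2):

a = 23, b = 2, c = 2
log_b(a) = log_2(23) = 4.5236

Case 1: c = 2 < log_2(23) = 4.5236
T(n) = O(n^(log_2 23))

For T(n) = 23T(n/2) + O(n^2): log_2(23) = 4.5236. This is Case 1 of the Master Theorem (c < log_b(a), work dominated by leaves), giving O(n^(log_2 23)).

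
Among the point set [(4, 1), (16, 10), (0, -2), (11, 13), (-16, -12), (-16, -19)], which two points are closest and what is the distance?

Computing all pairwise distances among 6 points:

d((4, 1), (16, 10)) = 15.0
d((4, 1), (0, -2)) = 5.0 <-- minimum
d((4, 1), (11, 13)) = 13.8924
d((4, 1), (-16, -12)) = 23.8537
d((4, 1), (-16, -19)) = 28.2843
d((16, 10), (0, -2)) = 20.0
d((16, 10), (11, 13)) = 5.831
d((16, 10), (-16, -12)) = 38.833
d((16, 10), (-16, -19)) = 43.1856
d((0, -2), (11, 13)) = 18.6011
d((0, -2), (-16, -12)) = 18.868
d((0, -2), (-16, -19)) = 23.3452
d((11, 13), (-16, -12)) = 36.7967
d((11, 13), (-16, -19)) = 41.8688
d((-16, -12), (-16, -19)) = 7.0

Closest pair: (4, 1) and (0, -2) with distance 5.0

The closest pair is (4, 1) and (0, -2) with Euclidean distance 5.0. For 6 points, brute-force pairwise comparison is shown above. For large n, the divide-and-conquer algorithm (sort by x, recurse on halves, check the dividing strip) achieves O(n log n).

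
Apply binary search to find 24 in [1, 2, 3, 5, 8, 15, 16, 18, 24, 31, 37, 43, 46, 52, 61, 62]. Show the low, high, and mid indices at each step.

Binary search for 24 in [1, 2, 3, 5, 8, 15, 16, 18, 24, 31, 37, 43, 46, 52, 61, 62]:

lo=0, hi=15, mid=7, arr[mid]=18 -> 18 < 24, search right half
lo=8, hi=15, mid=11, arr[mid]=43 -> 43 > 24, search left half
lo=8, hi=10, mid=9, arr[mid]=31 -> 31 > 24, search left half
lo=8, hi=8, mid=8, arr[mid]=24 -> Found target at index 8!

Binary search finds 24 at index 8 after 4 comparisons. The search repeatedly halves the search space by comparing with the middle element.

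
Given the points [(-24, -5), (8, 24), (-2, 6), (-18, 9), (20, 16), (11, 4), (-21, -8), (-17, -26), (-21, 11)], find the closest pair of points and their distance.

Computing all pairwise distances among 9 points:

d((-24, -5), (8, 24)) = 43.1856
d((-24, -5), (-2, 6)) = 24.5967
d((-24, -5), (-18, 9)) = 15.2315
d((-24, -5), (20, 16)) = 48.7545
d((-24, -5), (11, 4)) = 36.1386
d((-24, -5), (-21, -8)) = 4.2426
d((-24, -5), (-17, -26)) = 22.1359
d((-24, -5), (-21, 11)) = 16.2788
d((8, 24), (-2, 6)) = 20.5913
d((8, 24), (-18, 9)) = 30.0167
d((8, 24), (20, 16)) = 14.4222
d((8, 24), (11, 4)) = 20.2237
d((8, 24), (-21, -8)) = 43.1856
d((8, 24), (-17, -26)) = 55.9017
d((8, 24), (-21, 11)) = 31.7805
d((-2, 6), (-18, 9)) = 16.2788
d((-2, 6), (20, 16)) = 24.1661
d((-2, 6), (11, 4)) = 13.1529
d((-2, 6), (-21, -8)) = 23.6008
d((-2, 6), (-17, -26)) = 35.3412
d((-2, 6), (-21, 11)) = 19.6469
d((-18, 9), (20, 16)) = 38.6394
d((-18, 9), (11, 4)) = 29.4279
d((-18, 9), (-21, -8)) = 17.2627
d((-18, 9), (-17, -26)) = 35.0143
d((-18, 9), (-21, 11)) = 3.6056 <-- minimum
d((20, 16), (11, 4)) = 15.0
d((20, 16), (-21, -8)) = 47.5079
d((20, 16), (-17, -26)) = 55.9732
d((20, 16), (-21, 11)) = 41.3038
d((11, 4), (-21, -8)) = 34.176
d((11, 4), (-17, -26)) = 41.0366
d((11, 4), (-21, 11)) = 32.7567
d((-21, -8), (-17, -26)) = 18.4391
d((-21, -8), (-21, 11)) = 19.0
d((-17, -26), (-21, 11)) = 37.2156

Closest pair: (-18, 9) and (-21, 11) with distance 3.6056

The closest pair is (-18, 9) and (-21, 11) with Euclidean distance 3.6056. For 9 points, brute-force pairwise comparison is shown above. For large n, the divide-and-conquer algorithm (sort by x, recurse on halves, check the dividing strip) achieves O(n log n).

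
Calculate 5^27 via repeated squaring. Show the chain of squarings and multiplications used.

Computing 5^27 by squaring (build up from 5^1; each line after the first costs one multiplication):

5^1 = 5
5^2 = (5^1)^2 = 5^2 = 25
5^3 = 5 * 5^2 = 5 * 25 = 125
5^6 = (5^3)^2 = 125^2 = 15625
5^12 = (5^6)^2 = 15625^2 = 244140625
5^13 = 5 * 5^12 = 5 * 244140625 = 1220703125
5^26 = (5^13)^2 = 1220703125^2 = 1490116119384765625
5^27 = 5 * 5^26 = 5 * 1490116119384765625 = 7450580596923828125

Result: 7450580596923828125
Multiplications needed: 7 (7 lines after 5^1)

5^27 = 7450580596923828125. Using exponentiation by squaring, this requires 7 multiplications. The key idea: if the exponent is even, square the half-power; if odd, multiply by the base once.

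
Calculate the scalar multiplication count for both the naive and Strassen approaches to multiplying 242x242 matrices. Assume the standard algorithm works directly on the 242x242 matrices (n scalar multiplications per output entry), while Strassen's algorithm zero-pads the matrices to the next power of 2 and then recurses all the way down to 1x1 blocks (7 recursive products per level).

Matrix multiplication for 242x242 matrices:

Strassen's algorithm requires power-of-2 dimensions. Pad 242x242 to 256x256 (next power of 2).

Standard algorithm: 242^3 = 14172488 multiplications
Strassen's algorithm: 7^(log2(256)) = 7^8 = 5764801 multiplications
Savings: 14172488 - 5764801 = 8407687 multiplications

Standard: 14172488 multiplications (242^3). Strassen: 5764801 multiplications (7^8, after padding to 256x256). Strassen reduces 8 recursive multiplications to 7 at each level.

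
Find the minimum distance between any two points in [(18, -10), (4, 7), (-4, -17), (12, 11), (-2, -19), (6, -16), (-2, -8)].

Computing all pairwise distances among 7 points:

d((18, -10), (4, 7)) = 22.0227
d((18, -10), (-4, -17)) = 23.0868
d((18, -10), (12, 11)) = 21.8403
d((18, -10), (-2, -19)) = 21.9317
d((18, -10), (6, -16)) = 13.4164
d((18, -10), (-2, -8)) = 20.0998
d((4, 7), (-4, -17)) = 25.2982
d((4, 7), (12, 11)) = 8.9443
d((4, 7), (-2, -19)) = 26.6833
d((4, 7), (6, -16)) = 23.0868
d((4, 7), (-2, -8)) = 16.1555
d((-4, -17), (12, 11)) = 32.249
d((-4, -17), (-2, -19)) = 2.8284 <-- minimum
d((-4, -17), (6, -16)) = 10.0499
d((-4, -17), (-2, -8)) = 9.2195
d((12, 11), (-2, -19)) = 33.1059
d((12, 11), (6, -16)) = 27.6586
d((12, 11), (-2, -8)) = 23.6008
d((-2, -19), (6, -16)) = 8.544
d((-2, -19), (-2, -8)) = 11.0
d((6, -16), (-2, -8)) = 11.3137

Closest pair: (-4, -17) and (-2, -19) with distance 2.8284

The closest pair is (-4, -17) and (-2, -19) with Euclidean distance 2.8284. For 7 points, brute-force pairwise comparison is shown above. For large n, the divide-and-conquer algorithm (sort by x, recurse on halves, check the dividing strip) achieves O(n log n).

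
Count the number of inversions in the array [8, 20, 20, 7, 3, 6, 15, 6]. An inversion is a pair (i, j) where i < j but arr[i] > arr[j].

Finding inversions in [8, 20, 20, 7, 3, 6, 15, 6]:

(0, 3): arr[0]=8 > arr[3]=7
(0, 4): arr[0]=8 > arr[4]=3
(0, 5): arr[0]=8 > arr[5]=6
(0, 7): arr[0]=8 > arr[7]=6
(1, 3): arr[1]=20 > arr[3]=7
(1, 4): arr[1]=20 > arr[4]=3
(1, 5): arr[1]=20 > arr[5]=6
(1, 6): arr[1]=20 > arr[6]=15
(1, 7): arr[1]=20 > arr[7]=6
(2, 3): arr[2]=20 > arr[3]=7
(2, 4): arr[2]=20 > arr[4]=3
(2, 5): arr[2]=20 > arr[5]=6
(2, 6): arr[2]=20 > arr[6]=15
(2, 7): arr[2]=20 > arr[7]=6
(3, 4): arr[3]=7 > arr[4]=3
(3, 5): arr[3]=7 > arr[5]=6
(3, 7): arr[3]=7 > arr[7]=6
(6, 7): arr[6]=15 > arr[7]=6

Total inversions: 18

The array has 18 inversion(s): (0,3), (0,4), (0,5), (0,7), (1,3), (1,4), (1,5), (1,6), (1,7), (2,3), (2,4), (2,5), (2,6), (2,7), (3,4), (3,5), (3,7), (6,7). Each pair (i,j) satisfies i < j and arr[i] > arr[j].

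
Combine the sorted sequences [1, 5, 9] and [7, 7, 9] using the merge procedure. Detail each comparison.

Merging process:

Compare 1 vs 7: take 1 from left. Merged: [1]
Compare 5 vs 7: take 5 from left. Merged: [1, 5]
Compare 9 vs 7: take 7 from right. Merged: [1, 5, 7]
Compare 9 vs 7: take 7 from right. Merged: [1, 5, 7, 7]
Compare 9 vs 9: take 9 from left. Merged: [1, 5, 7, 7, 9]
Append remaining from right: [9]. Merged: [1, 5, 7, 7, 9, 9]

Final merged array: [1, 5, 7, 7, 9, 9]
Total comparisons: 5

The merged array is [1, 5, 7, 7, 9, 9], requiring 5 comparisons. The merge step runs in O(n) time where n is the total number of elements.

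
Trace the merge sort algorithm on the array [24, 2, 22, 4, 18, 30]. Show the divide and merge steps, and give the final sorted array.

Merge sort trace:

Split: [24, 2, 22, 4, 18, 30] -> [24, 2, 22] and [4, 18, 30]
  Split: [24, 2, 22] -> [24] and [2, 22]
    Split: [2, 22] -> [2] and [22]
    Merge: [2] + [22] -> [2, 22]
  Merge: [24] + [2, 22] -> [2, 22, 24]
  Split: [4, 18, 30] -> [4] and [18, 30]
    Split: [18, 30] -> [18] and [30]
    Merge: [18] + [30] -> [18, 30]
  Merge: [4] + [18, 30] -> [4, 18, 30]
Merge: [2, 22, 24] + [4, 18, 30] -> [2, 4, 18, 22, 24, 30]

Final sorted array: [2, 4, 18, 22, 24, 30]

The merge sort proceeds by recursively splitting the array and merging sorted halves.
After all merges, the sorted array is [2, 4, 18, 22, 24, 30].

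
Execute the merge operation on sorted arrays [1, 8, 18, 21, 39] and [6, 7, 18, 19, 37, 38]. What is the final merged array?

Merging process:

Compare 1 vs 6: take 1 from left. Merged: [1]
Compare 8 vs 6: take 6 from right. Merged: [1, 6]
Compare 8 vs 7: take 7 from right. Merged: [1, 6, 7]
Compare 8 vs 18: take 8 from left. Merged: [1, 6, 7, 8]
Compare 18 vs 18: take 18 from left. Merged: [1, 6, 7, 8, 18]
Compare 21 vs 18: take 18 from right. Merged: [1, 6, 7, 8, 18, 18]
Compare 21 vs 19: take 19 from right. Merged: [1, 6, 7, 8, 18, 18, 19]
Compare 21 vs 37: take 21 from left. Merged: [1, 6, 7, 8, 18, 18, 19, 21]
Compare 39 vs 37: take 37 from right. Merged: [1, 6, 7, 8, 18, 18, 19, 21, 37]
Compare 39 vs 38: take 38 from right. Merged: [1, 6, 7, 8, 18, 18, 19, 21, 37, 38]
Append remaining from left: [39]. Merged: [1, 6, 7, 8, 18, 18, 19, 21, 37, 38, 39]

Final merged array: [1, 6, 7, 8, 18, 18, 19, 21, 37, 38, 39]
Total comparisons: 10

The merged array is [1, 6, 7, 8, 18, 18, 19, 21, 37, 38, 39], requiring 10 comparisons. The merge step runs in O(n) time where n is the total number of elements.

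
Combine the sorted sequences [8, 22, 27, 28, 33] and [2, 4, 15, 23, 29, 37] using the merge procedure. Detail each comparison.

Merging process:

Compare 8 vs 2: take 2 from right. Merged: [2]
Compare 8 vs 4: take 4 from right. Merged: [2, 4]
Compare 8 vs 15: take 8 from left. Merged: [2, 4, 8]
Compare 22 vs 15: take 15 from right. Merged: [2, 4, 8, 15]
Compare 22 vs 23: take 22 from left. Merged: [2, 4, 8, 15, 22]
Compare 27 vs 23: take 23 from right. Merged: [2, 4, 8, 15, 22, 23]
Compare 27 vs 29: take 27 from left. Merged: [2, 4, 8, 15, 22, 23, 27]
Compare 28 vs 29: take 28 from left. Merged: [2, 4, 8, 15, 22, 23, 27, 28]
Compare 33 vs 29: take 29 from right. Merged: [2, 4, 8, 15, 22, 23, 27, 28, 29]
Compare 33 vs 37: take 33 from left. Merged: [2, 4, 8, 15, 22, 23, 27, 28, 29, 33]
Append remaining from right: [37]. Merged: [2, 4, 8, 15, 22, 23, 27, 28, 29, 33, 37]

Final merged array: [2, 4, 8, 15, 22, 23, 27, 28, 29, 33, 37]
Total comparisons: 10

The merged array is [2, 4, 8, 15, 22, 23, 27, 28, 29, 33, 37], requiring 10 comparisons. The merge step runs in O(n) time where n is the total number of elements.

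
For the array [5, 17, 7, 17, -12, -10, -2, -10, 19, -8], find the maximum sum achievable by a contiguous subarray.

Using Kadane's algorithm on [5, 17, 7, 17, -12, -10, -2, -10, 19, -8]:

Scanning through the array:
Position 1 (value 17): max_ending_here = 22, max_so_far = 22
Position 2 (value 7): max_ending_here = 29, max_so_far = 29
Position 3 (value 17): max_ending_here = 46, max_so_far = 46
Position 4 (value -12): max_ending_here = 34, max_so_far = 46
Position 5 (value -10): max_ending_here = 24, max_so_far = 46
Position 6 (value -2): max_ending_here = 22, max_so_far = 46
Position 7 (value -10): max_ending_here = 12, max_so_far = 46
Position 8 (value 19): max_ending_here = 31, max_so_far = 46
Position 9 (value -8): max_ending_here = 23, max_so_far = 46

Maximum subarray: [5, 17, 7, 17]
Maximum sum: 46

The maximum subarray is [5, 17, 7, 17] with sum 46. This subarray runs from index 0 to index 3.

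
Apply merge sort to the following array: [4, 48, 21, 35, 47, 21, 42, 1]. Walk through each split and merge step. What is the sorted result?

Merge sort trace:

Split: [4, 48, 21, 35, 47, 21, 42, 1] -> [4, 48, 21, 35] and [47, 21, 42, 1]
  Split: [4, 48, 21, 35] -> [4, 48] and [21, 35]
    Split: [4, 48] -> [4] and [48]
    Merge: [4] + [48] -> [4, 48]
    Split: [21, 35] -> [21] and [35]
    Merge: [21] + [35] -> [21, 35]
  Merge: [4, 48] + [21, 35] -> [4, 21, 35, 48]
  Split: [47, 21, 42, 1] -> [47, 21] and [42, 1]
    Split: [47, 21] -> [47] and [21]
    Merge: [47] + [21] -> [21, 47]
    Split: [42, 1] -> [42] and [1]
    Merge: [42] + [1] -> [1, 42]
  Merge: [21, 47] + [1, 42] -> [1, 21, 42, 47]
Merge: [4, 21, 35, 48] + [1, 21, 42, 47] -> [1, 4, 21, 21, 35, 42, 47, 48]

Final sorted array: [1, 4, 21, 21, 35, 42, 47, 48]

The merge sort proceeds by recursively splitting the array and merging sorted halves.
After all merges, the sorted array is [1, 4, 21, 21, 35, 42, 47, 48].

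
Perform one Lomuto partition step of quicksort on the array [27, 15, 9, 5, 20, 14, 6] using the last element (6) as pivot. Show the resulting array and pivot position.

Lomuto partition with pivot = 6:

Initial array: [27, 15, 9, 5, 20, 14, 6]

arr[0]=27 > 6: no swap
arr[1]=15 > 6: no swap
arr[2]=9 > 6: no swap
arr[3]=5 <= 6: swap with position 0, array becomes [5, 15, 9, 27, 20, 14, 6]
arr[4]=20 > 6: no swap
arr[5]=14 > 6: no swap

Place pivot at position 1: [5, 6, 9, 27, 20, 14, 15]
Pivot position: 1

After partitioning with pivot 6, the array becomes [5, 6, 9, 27, 20, 14, 15]. The pivot is placed at index 1. All elements to the left of the pivot are <= 6, and all elements to the right are > 6.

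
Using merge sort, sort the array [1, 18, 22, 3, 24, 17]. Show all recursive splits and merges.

Merge sort trace:

Split: [1, 18, 22, 3, 24, 17] -> [1, 18, 22] and [3, 24, 17]
  Split: [1, 18, 22] -> [1] and [18, 22]
    Split: [18, 22] -> [18] and [22]
    Merge: [18] + [22] -> [18, 22]
  Merge: [1] + [18, 22] -> [1, 18, 22]
  Split: [3, 24, 17] -> [3] and [24, 17]
    Split: [24, 17] -> [24] and [17]
    Merge: [24] + [17] -> [17, 24]
  Merge: [3] + [17, 24] -> [3, 17, 24]
Merge: [1, 18, 22] + [3, 17, 24] -> [1, 3, 17, 18, 22, 24]

Final sorted array: [1, 3, 17, 18, 22, 24]

The merge sort proceeds by recursively splitting the array and merging sorted halves.
After all merges, the sorted array is [1, 3, 17, 18, 22, 24].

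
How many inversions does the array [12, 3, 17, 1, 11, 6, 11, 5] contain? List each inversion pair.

Finding inversions in [12, 3, 17, 1, 11, 6, 11, 5]:

(0, 1): arr[0]=12 > arr[1]=3
(0, 3): arr[0]=12 > arr[3]=1
(0, 4): arr[0]=12 > arr[4]=11
(0, 5): arr[0]=12 > arr[5]=6
(0, 6): arr[0]=12 > arr[6]=11
(0, 7): arr[0]=12 > arr[7]=5
(1, 3): arr[1]=3 > arr[3]=1
(2, 3): arr[2]=17 > arr[3]=1
(2, 4): arr[2]=17 > arr[4]=11
(2, 5): arr[2]=17 > arr[5]=6
(2, 6): arr[2]=17 > arr[6]=11
(2, 7): arr[2]=17 > arr[7]=5
(4, 5): arr[4]=11 > arr[5]=6
(4, 7): arr[4]=11 > arr[7]=5
(5, 7): arr[5]=6 > arr[7]=5
(6, 7): arr[6]=11 > arr[7]=5

Total inversions: 16

The array has 16 inversion(s): (0,1), (0,3), (0,4), (0,5), (0,6), (0,7), (1,3), (2,3), (2,4), (2,5), (2,6), (2,7), (4,5), (4,7), (5,7), (6,7). Each pair (i,j) satisfies i < j and arr[i] > arr[j].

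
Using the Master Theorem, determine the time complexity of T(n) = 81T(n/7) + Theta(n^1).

Master Theorem for T(n) = 81T(n/7) + O(n^1):

a = 81, b = 7, c = 1
log_b(a) = log_7(81) = 2.2583

Case 1: c = 1 < log_7(81) = 2.2583
T(n) = O(n^(log_7 81))

For T(n) = 81T(n/7) + O(n^1): log_7(81) = 2.2583. This is Case 1 of the Master Theorem (c < log_b(a), work dominated by leaves), giving O(n^(log_7 81)).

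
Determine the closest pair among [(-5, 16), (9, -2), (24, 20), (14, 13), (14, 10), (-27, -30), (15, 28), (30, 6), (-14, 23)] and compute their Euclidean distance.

Computing all pairwise distances among 9 points:

d((-5, 16), (9, -2)) = 22.8035
d((-5, 16), (24, 20)) = 29.2746
d((-5, 16), (14, 13)) = 19.2354
d((-5, 16), (14, 10)) = 19.9249
d((-5, 16), (-27, -30)) = 50.9902
d((-5, 16), (15, 28)) = 23.3238
d((-5, 16), (30, 6)) = 36.4005
d((-5, 16), (-14, 23)) = 11.4018
d((9, -2), (24, 20)) = 26.6271
d((9, -2), (14, 13)) = 15.8114
d((9, -2), (14, 10)) = 13.0
d((9, -2), (-27, -30)) = 45.607
d((9, -2), (15, 28)) = 30.5941
d((9, -2), (30, 6)) = 22.4722
d((9, -2), (-14, 23)) = 33.9706
d((24, 20), (14, 13)) = 12.2066
d((24, 20), (14, 10)) = 14.1421
d((24, 20), (-27, -30)) = 71.4213
d((24, 20), (15, 28)) = 12.0416
d((24, 20), (30, 6)) = 15.2315
d((24, 20), (-14, 23)) = 38.1182
d((14, 13), (14, 10)) = 3.0 <-- minimum
d((14, 13), (-27, -30)) = 59.4138
d((14, 13), (15, 28)) = 15.0333
d((14, 13), (30, 6)) = 17.4642
d((14, 13), (-14, 23)) = 29.7321
d((14, 10), (-27, -30)) = 57.28
d((14, 10), (15, 28)) = 18.0278
d((14, 10), (30, 6)) = 16.4924
d((14, 10), (-14, 23)) = 30.8707
d((-27, -30), (15, 28)) = 71.6101
d((-27, -30), (30, 6)) = 67.4166
d((-27, -30), (-14, 23)) = 54.5711
d((15, 28), (30, 6)) = 26.6271
d((15, 28), (-14, 23)) = 29.4279
d((30, 6), (-14, 23)) = 47.1699

Closest pair: (14, 13) and (14, 10) with distance 3.0

The closest pair is (14, 13) and (14, 10) with Euclidean distance 3.0. For 9 points, brute-force pairwise comparison is shown above. For large n, the divide-and-conquer algorithm (sort by x, recurse on halves, check the dividing strip) achieves O(n log n).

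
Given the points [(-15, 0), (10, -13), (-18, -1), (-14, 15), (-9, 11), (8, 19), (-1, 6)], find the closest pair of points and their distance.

Computing all pairwise distances among 7 points:

d((-15, 0), (10, -13)) = 28.178
d((-15, 0), (-18, -1)) = 3.1623 <-- minimum
d((-15, 0), (-14, 15)) = 15.0333
d((-15, 0), (-9, 11)) = 12.53
d((-15, 0), (8, 19)) = 29.8329
d((-15, 0), (-1, 6)) = 15.2315
d((10, -13), (-18, -1)) = 30.4631
d((10, -13), (-14, 15)) = 36.8782
d((10, -13), (-9, 11)) = 30.6105
d((10, -13), (8, 19)) = 32.0624
d((10, -13), (-1, 6)) = 21.9545
d((-18, -1), (-14, 15)) = 16.4924
d((-18, -1), (-9, 11)) = 15.0
d((-18, -1), (8, 19)) = 32.8024
d((-18, -1), (-1, 6)) = 18.3848
d((-14, 15), (-9, 11)) = 6.4031
d((-14, 15), (8, 19)) = 22.3607
d((-14, 15), (-1, 6)) = 15.8114
d((-9, 11), (8, 19)) = 18.7883
d((-9, 11), (-1, 6)) = 9.434
d((8, 19), (-1, 6)) = 15.8114

Closest pair: (-15, 0) and (-18, -1) with distance 3.1623

The closest pair is (-15, 0) and (-18, -1) with Euclidean distance 3.1623. For 7 points, brute-force pairwise comparison is shown above. For large n, the divide-and-conquer algorithm (sort by x, recurse on halves, check the dividing strip) achieves O(n log n).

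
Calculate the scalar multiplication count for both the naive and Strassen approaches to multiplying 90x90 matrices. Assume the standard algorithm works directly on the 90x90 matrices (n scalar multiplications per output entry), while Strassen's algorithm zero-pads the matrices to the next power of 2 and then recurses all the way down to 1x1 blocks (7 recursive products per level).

Matrix multiplication for 90x90 matrices:

Strassen's algorithm requires power-of-2 dimensions. Pad 90x90 to 128x128 (next power of 2).

Standard algorithm: 90^3 = 729000 multiplications
Strassen's algorithm: 7^(log2(128)) = 7^7 = 823543 multiplications
Difference: 729000 - 823543 = -94543 (Strassen uses MORE here due to padding overhead — for small or just-over-power-of-2 n, padding can outweigh the per-level savings)

Standard: 729000 multiplications (90^3). Strassen: 823543 multiplications (7^7, after padding to 128x128). Strassen reduces 8 recursive multiplications to 7 at each level.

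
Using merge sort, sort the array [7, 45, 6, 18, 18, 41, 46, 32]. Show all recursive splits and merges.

Merge sort trace:

Split: [7, 45, 6, 18, 18, 41, 46, 32] -> [7, 45, 6, 18] and [18, 41, 46, 32]
  Split: [7, 45, 6, 18] -> [7, 45] and [6, 18]
    Split: [7, 45] -> [7] and [45]
    Merge: [7] + [45] -> [7, 45]
    Split: [6, 18] -> [6] and [18]
    Merge: [6] + [18] -> [6, 18]
  Merge: [7, 45] + [6, 18] -> [6, 7, 18, 45]
  Split: [18, 41, 46, 32] -> [18, 41] and [46, 32]
    Split: [18, 41] -> [18] and [41]
    Merge: [18] + [41] -> [18, 41]
    Split: [46, 32] -> [46] and [32]
    Merge: [46] + [32] -> [32, 46]
  Merge: [18, 41] + [32, 46] -> [18, 32, 41, 46]
Merge: [6, 7, 18, 45] + [18, 32, 41, 46] -> [6, 7, 18, 18, 32, 41, 45, 46]

Final sorted array: [6, 7, 18, 18, 32, 41, 45, 46]

The merge sort proceeds by recursively splitting the array and merging sorted halves.
After all merges, the sorted array is [6, 7, 18, 18, 32, 41, 45, 46].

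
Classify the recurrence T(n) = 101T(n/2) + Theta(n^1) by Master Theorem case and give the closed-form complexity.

Master Theorem for T(n) = 101T(n/2) + O(n^1):

a = 101, b = 2, c = 1
log_b(a) = log_2(101) = 6.6582

Case 1: c = 1 < log_2(101) = 6.6582
T(n) = O(n^(log_2 101))

For T(n) = 101T(n/2) + O(n^1): log_2(101) = 6.6582. This is Case 1 of the Master Theorem (c < log_b(a), work dominated by leaves), giving O(n^(log_2 101)).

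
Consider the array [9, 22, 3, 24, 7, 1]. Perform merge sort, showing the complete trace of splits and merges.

Merge sort trace:

Split: [9, 22, 3, 24, 7, 1] -> [9, 22, 3] and [24, 7, 1]
  Split: [9, 22, 3] -> [9] and [22, 3]
    Split: [22, 3] -> [22] and [3]
    Merge: [22] + [3] -> [3, 22]
  Merge: [9] + [3, 22] -> [3, 9, 22]
  Split: [24, 7, 1] -> [24] and [7, 1]
    Split: [7, 1] -> [7] and [1]
    Merge: [7] + [1] -> [1, 7]
  Merge: [24] + [1, 7] -> [1, 7, 24]
Merge: [3, 9, 22] + [1, 7, 24] -> [1, 3, 7, 9, 22, 24]

Final sorted array: [1, 3, 7, 9, 22, 24]

The merge sort proceeds by recursively splitting the array and merging sorted halves.
After all merges, the sorted array is [1, 3, 7, 9, 22, 24].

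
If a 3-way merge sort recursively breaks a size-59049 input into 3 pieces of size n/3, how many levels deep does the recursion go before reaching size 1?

For divide and conquer with division factor 3:

Problem sizes at each level:
Level 0: 59049
Level 1: 19683
Level 2: 6561
Level 3: 2187
Level 4: 729
Level 5: 243
Level 6: 81
Level 7: 27
Level 8: 9
Level 9: 3
Level 10: 1

The root is level 0 and the size-1 base case is level 10 (the tree spans levels 0 through 10, i.e. 11 levels counting the root), so the depth is the number of divisions: log_3(59049) = 10

The recursion tree depth is log_3(59049) = 10. At each level, the problem size is divided by 3, so it takes 10 divisions to reduce to a base case of size 1. The algorithm makes 3 recursive calls at each level.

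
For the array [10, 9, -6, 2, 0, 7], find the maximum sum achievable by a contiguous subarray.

Using Kadane's algorithm on [10, 9, -6, 2, 0, 7]:

Scanning through the array:
Position 1 (value 9): max_ending_here = 19, max_so_far = 19
Position 2 (value -6): max_ending_here = 13, max_so_far = 19
Position 3 (value 2): max_ending_here = 15, max_so_far = 19
Position 4 (value 0): max_ending_here = 15, max_so_far = 19
Position 5 (value 7): max_ending_here = 22, max_so_far = 22

Maximum subarray: [10, 9, -6, 2, 0, 7]
Maximum sum: 22

The maximum subarray is [10, 9, -6, 2, 0, 7] with sum 22. This subarray runs from index 0 to index 5.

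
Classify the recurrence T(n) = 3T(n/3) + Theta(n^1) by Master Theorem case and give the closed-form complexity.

Master Theorem for T(n) = 3T(n/3) + O(n^1):

a = 3, b = 3, c = 1
log_b(a) = log_3(3) = 1.0000

Case 2: c = 1 = log_3(3) = 1.0000
T(n) = O(n^1 log n) = O(n log n)

For T(n) = 3T(n/3) + O(n^1): log_3(3) = 1.0000. This is Case 2 of the Master Theorem (c = log_b(a), equal work at all levels), giving O(n log n).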